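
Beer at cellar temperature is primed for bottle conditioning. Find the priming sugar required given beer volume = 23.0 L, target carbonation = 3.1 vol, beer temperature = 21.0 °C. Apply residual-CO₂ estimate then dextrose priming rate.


residual = 14.695·(0.01821 + 0.09011·e^(−0.04·T));  sugar = (target − residual)·4.0·V
residual = 14.695·(0.01821 + 0.09011·e^(−0.04·21.0)) = 0.8393
sugar = (3.1 − 0.8393)·4.0·23.0

207.9888 g


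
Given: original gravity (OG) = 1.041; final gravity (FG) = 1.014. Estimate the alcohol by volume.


ABV = (OG − FG) · 131.25
ABV = (1.041 − 1.014) · 131.25

3.5437 % ABV


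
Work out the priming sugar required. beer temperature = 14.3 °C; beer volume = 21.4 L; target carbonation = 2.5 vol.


residual = 14.695·(0.01821 + 0.09011·e^(−0.04·T));  sugar = (target − residual)·4.0·V
residual = 14.695·(0.01821 + 0.09011·e^(−0.04·14.3)) = 1.0149
sugar = (2.5 − 1.0149)·4.0·21.4

127.1203 g


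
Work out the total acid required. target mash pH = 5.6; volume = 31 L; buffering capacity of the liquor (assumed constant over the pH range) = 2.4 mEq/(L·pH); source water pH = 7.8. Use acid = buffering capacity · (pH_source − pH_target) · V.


acid = 2.4 · (7.8 − 5.6) · 31

163.6800 mEq


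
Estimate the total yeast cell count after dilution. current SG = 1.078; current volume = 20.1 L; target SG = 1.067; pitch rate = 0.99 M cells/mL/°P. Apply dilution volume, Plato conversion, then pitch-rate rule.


V_w = V·((SG_c−1)/(SG_t−1)−1);  °P = 259 − 259/SG_t;  cells = rate·(V+V_w)·°P
V_w = 20.1·((1.078−1)/(1.067−1)−1) = 3.3000
V_final = 20.1 + 3.3000 = 23.4000
°P = 259 − 259/1.067 = 16.2634
cells = 0.99·23.4000·16.2634

376.7569 billion cells


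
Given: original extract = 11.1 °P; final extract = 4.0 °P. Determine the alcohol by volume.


SG = 259/(259 − P);  ABV = (OG − FG)·131.25
OG = 259/(259 − 11.1) = 1.0448
FG = 259/(259 − 4.0) = 1.0157
ABV = (1.0448 − 1.0157)·131.25

3.8180 % ABV


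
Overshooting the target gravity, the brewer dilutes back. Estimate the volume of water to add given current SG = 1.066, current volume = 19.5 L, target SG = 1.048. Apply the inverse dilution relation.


V_water = V·((SG_curr − 1)/(SG_target − 1) − 1)
V_water = 19.5·((1.066 − 1)/(1.048 − 1) − 1)

7.3125 L


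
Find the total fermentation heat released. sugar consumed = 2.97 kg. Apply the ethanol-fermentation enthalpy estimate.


Q = m_sugar · 590 kJ/kg
Q = 2.97 · 590

1752.3000 kJ


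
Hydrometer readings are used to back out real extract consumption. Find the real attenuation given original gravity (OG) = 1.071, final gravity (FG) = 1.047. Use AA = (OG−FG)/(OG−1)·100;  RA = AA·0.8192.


AA = (1.071 − 1.047)/(1.071 − 1)·100 = 33.8028
RA = 33.8028·0.8192

27.6913 %


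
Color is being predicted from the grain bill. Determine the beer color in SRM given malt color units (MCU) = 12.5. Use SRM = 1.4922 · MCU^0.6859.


SRM = 1.4922 · 12.5^0.6859

8.4372 SRM


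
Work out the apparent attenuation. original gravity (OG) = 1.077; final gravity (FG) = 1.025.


AA = (OG − FG)/(OG − 1) · 100
AA = (1.077 − 1.025)/(1.077 − 1) · 100

67.5325 %


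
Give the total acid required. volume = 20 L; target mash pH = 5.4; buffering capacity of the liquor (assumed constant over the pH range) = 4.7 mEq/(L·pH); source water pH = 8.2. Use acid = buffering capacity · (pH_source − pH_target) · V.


acid = 4.7 · (8.2 − 5.4) · 20

263.2000 mEq


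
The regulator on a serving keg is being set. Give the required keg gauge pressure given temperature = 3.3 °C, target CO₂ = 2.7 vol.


psi = vols/(0.01821 + 0.09011·e^(−0.04·T)) − 14.695
psi = 2.7/(0.01821 + 0.09011·e^(−0.04·3.3)) − 14.695

13.0893 psi


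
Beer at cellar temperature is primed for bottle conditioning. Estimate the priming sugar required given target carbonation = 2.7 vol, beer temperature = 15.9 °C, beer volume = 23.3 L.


residual = 14.695·(0.01821 + 0.09011·e^(−0.04·T));  sugar = (target − residual)·4.0·V
residual = 14.695·(0.01821 + 0.09011·e^(−0.04·15.9)) = 0.9686
sugar = (2.7 − 0.9686)·4.0·23.3

161.3649 g


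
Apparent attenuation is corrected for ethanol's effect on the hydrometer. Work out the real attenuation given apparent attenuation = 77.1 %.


RA = AA · 0.8192
RA = 77.1 · 0.8192

63.1603 %


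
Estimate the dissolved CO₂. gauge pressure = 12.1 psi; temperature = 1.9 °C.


vols = (P + 14.695)·(0.01821 + 0.09011·e^(−0.04·T))
vols = (12.1 + 14.695)·(0.01821 + 0.09011·e^(−0.04·1.9))

2.7257 volumes


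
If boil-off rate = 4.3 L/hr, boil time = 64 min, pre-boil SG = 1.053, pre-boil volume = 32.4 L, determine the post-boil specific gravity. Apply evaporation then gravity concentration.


V_post = V_pre − rate·(t/60);  SG_post = 1 + (SG_pre−1)·V_pre/V_post
V_post = 32.4 − 4.3·(64/60) = 27.8133
SG_post = 1 + (1.053 − 1)·32.4/27.8133

1.0617


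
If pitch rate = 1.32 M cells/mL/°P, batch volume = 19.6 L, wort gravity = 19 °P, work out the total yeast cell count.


cells (billions) = rate · V_L · °P
cells = 1.32 · 19.6 · 19

491.5680 billion cells


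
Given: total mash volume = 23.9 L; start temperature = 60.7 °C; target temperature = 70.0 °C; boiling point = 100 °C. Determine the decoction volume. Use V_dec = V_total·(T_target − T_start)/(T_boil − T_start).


V_dec = 23.9·(70.0 − 60.7)/(100 − 60.7)

5.6557 L


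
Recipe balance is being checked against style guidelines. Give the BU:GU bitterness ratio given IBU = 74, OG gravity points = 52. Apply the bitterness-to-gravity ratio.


BU:GU = IBU / OG_points
BU:GU = 74 / 52

1.4231


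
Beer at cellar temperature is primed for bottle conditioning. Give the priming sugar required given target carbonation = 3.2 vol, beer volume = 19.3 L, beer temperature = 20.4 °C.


residual = 14.695·(0.01821 + 0.09011·e^(−0.04·T));  sugar = (target − residual)·4.0·V
residual = 14.695·(0.01821 + 0.09011·e^(−0.04·20.4)) = 0.8531
sugar = (3.2 − 0.8531)·4.0·19.3

181.1777 g


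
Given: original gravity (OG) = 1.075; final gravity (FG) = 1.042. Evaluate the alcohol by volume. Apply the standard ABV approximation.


ABV = (OG − FG) · 131.25
ABV = (1.075 − 1.042) · 131.25

4.3312 % ABV


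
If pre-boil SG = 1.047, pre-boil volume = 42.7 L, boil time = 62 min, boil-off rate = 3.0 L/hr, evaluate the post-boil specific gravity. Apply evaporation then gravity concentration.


V_post = V_pre − rate·(t/60);  SG_post = 1 + (SG_pre−1)·V_pre/V_post
V_post = 42.7 − 3.0·(62/60) = 39.6000
SG_post = 1 + (1.047 − 1)·42.7/39.6000

1.0507


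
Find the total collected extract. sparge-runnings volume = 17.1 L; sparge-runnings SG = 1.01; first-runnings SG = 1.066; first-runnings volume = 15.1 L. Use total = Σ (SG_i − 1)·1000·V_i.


first = (1.066 − 1)·1000·15.1 = 996.6000
sparge = (1.01 − 1)·1000·17.1 = 171.0000
total = 996.6000 + 171.0000

1167.6000 gravity·L


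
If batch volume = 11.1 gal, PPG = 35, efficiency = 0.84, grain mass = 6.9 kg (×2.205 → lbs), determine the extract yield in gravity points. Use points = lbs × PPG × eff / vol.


lbs = 6.9 × 2.205 = 15.2145
points = 15.2145 × 35 × 0.84 / 11.1

40.2979 points


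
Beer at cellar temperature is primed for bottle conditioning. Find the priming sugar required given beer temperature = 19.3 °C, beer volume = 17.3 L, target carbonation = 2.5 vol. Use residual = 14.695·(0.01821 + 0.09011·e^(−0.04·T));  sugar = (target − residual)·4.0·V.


residual = 14.695·(0.01821 + 0.09011·e^(−0.04·19.3)) = 0.8795
sugar = (2.5 − 0.8795)·4.0·17.3

112.1402 g


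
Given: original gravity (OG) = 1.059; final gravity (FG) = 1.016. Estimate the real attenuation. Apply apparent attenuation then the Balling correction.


AA = (OG−FG)/(OG−1)·100;  RA = AA·0.8192
AA = (1.059 − 1.016)/(1.059 − 1)·100 = 72.8814
RA = 72.8814·0.8192

59.7044 %


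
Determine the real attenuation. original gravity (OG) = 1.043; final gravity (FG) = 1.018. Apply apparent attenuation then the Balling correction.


AA = (OG−FG)/(OG−1)·100;  RA = AA·0.8192
AA = (1.043 − 1.018)/(1.043 − 1)·100 = 58.1395
RA = 58.1395·0.8192

47.6279 %


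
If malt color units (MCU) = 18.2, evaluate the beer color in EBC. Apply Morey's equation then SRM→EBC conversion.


SRM = 1.4922·MCU^0.6859;  EBC = SRM·1.97
SRM = 1.4922·18.2^0.6859 = 10.9172
EBC = 10.9172·1.97

21.5068 EBC


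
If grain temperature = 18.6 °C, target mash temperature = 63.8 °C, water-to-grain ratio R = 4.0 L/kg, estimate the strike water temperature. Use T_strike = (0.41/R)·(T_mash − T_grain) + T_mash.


T_strike = (0.41/4.0)·(63.8 − 18.6) + 63.8

68.4330 °C


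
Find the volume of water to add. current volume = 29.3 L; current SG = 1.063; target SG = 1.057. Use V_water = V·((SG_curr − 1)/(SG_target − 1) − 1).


V_water = 29.3·((1.063 − 1)/(1.057 − 1) − 1)

3.0842 L


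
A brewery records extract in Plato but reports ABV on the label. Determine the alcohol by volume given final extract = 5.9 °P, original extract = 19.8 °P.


SG = 259/(259 − P);  ABV = (OG − FG)·131.25
OG = 259/(259 − 19.8) = 1.0828
FG = 259/(259 − 5.9) = 1.0233
ABV = (1.0828 − 1.0233)·131.25

7.8048 % ABV


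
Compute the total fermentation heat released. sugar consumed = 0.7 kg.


Q = m_sugar · 590 kJ/kg
Q = 0.7 · 590

413.0000 kJ


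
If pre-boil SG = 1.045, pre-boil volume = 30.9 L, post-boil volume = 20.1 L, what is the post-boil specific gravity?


SG_post = 1 + (SG_pre − 1)·V_pre/V_post
pts_pre = (1.045 − 1)·1000 = 45.0000
pts_post = 45.0000·30.9/20.1 = 69.1791
SG_post = 1 + 69.1791/1000

1.0692


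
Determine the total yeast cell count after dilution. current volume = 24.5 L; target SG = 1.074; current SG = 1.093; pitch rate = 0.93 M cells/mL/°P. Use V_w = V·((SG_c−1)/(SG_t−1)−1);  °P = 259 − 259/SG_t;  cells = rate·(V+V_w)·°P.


V_w = 24.5·((1.093−1)/(1.074−1)−1) = 6.2905
V_final = 24.5 + 6.2905 = 30.7905
°P = 259 − 259/1.074 = 17.8454
cells = 0.93·30.7905·17.8454

511.0077 billion cells


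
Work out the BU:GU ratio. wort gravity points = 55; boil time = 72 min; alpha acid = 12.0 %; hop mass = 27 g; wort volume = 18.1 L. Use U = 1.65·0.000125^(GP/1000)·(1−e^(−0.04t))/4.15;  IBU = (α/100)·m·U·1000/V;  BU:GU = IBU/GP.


U = 1.65·0.000125^(55/1000)·(1−e^(−0.04·72))/4.15 = 0.2289
IBU = (12.0/100)·27·0.2289·1000/18.1 = 40.9772
BU:GU = 40.9772/55

0.7450


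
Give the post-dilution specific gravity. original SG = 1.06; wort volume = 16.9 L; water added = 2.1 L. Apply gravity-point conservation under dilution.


SG_new = 1 + (SG_old − 1)·V_old/(V_old + V_water)
pts = (1.06 − 1)·1000·16.9/(16.9 + 2.1) = 53.3684
SG_new = 1 + 53.3684/1000

1.0534


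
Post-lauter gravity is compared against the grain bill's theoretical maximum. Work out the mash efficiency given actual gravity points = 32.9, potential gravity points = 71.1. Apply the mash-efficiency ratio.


efficiency = actual / potential × 100
efficiency = 32.9 / 71.1 × 100

46.2729 %


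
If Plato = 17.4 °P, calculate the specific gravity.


SG = 259/(259 − P)
SG = 259/(259 − 17.4)

1.0720


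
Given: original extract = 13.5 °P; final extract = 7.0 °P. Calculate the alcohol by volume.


SG = 259/(259 − P);  ABV = (OG − FG)·131.25
OG = 259/(259 − 13.5) = 1.0550
FG = 259/(259 − 7.0) = 1.0278
ABV = (1.0550 − 1.0278)·131.25

3.5716 % ABV


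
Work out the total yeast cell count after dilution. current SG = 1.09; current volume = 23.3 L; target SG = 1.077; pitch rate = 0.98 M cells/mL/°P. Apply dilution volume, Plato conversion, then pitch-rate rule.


V_w = V·((SG_c−1)/(SG_t−1)−1);  °P = 259 − 259/SG_t;  cells = rate·(V+V_w)·°P
V_w = 23.3·((1.09−1)/(1.077−1)−1) = 3.9338
V_final = 23.3 + 3.9338 = 27.2338
°P = 259 − 259/1.077 = 18.5172
cells = 0.98·27.2338·18.5172

494.2066 billion cells


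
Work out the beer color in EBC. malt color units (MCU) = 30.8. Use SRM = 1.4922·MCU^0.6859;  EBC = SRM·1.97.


SRM = 1.4922·30.8^0.6859 = 15.6612
EBC = 15.6612·1.97

30.8525 EBC


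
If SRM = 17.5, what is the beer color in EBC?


EBC = SRM · 1.97
EBC = 17.5 · 1.97

34.4750 EBC


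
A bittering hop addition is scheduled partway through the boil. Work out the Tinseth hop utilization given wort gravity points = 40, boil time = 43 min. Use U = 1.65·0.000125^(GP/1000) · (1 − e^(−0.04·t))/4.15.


bigness = 1.65·0.000125^(40/1000) = 1.1518
boil_factor = (1 − e^(−0.04·43))/4.15 = 0.1978
U = 1.1518 · 0.1978

0.2278


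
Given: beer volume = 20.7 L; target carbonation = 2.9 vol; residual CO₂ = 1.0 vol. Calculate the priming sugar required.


sugar = (target − residual)·4.0·V
sugar = (2.9 − 1.0)·4.0·20.7

157.3200 g


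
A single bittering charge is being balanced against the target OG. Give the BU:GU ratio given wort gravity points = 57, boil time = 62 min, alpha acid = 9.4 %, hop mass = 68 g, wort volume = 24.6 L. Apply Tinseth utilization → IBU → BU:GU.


U = 1.65·0.000125^(GP/1000)·(1−e^(−0.04t))/4.15;  IBU = (α/100)·m·U·1000/V;  BU:GU = IBU/GP
U = 1.65·0.000125^(57/1000)·(1−e^(−0.04·62))/4.15 = 0.2183
IBU = (9.4/100)·68·0.2183·1000/24.6 = 56.7125
BU:GU = 56.7125/57

0.9950


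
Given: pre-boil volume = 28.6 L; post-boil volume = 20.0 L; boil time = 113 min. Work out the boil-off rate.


rate = (V_pre − V_post) / (t_min/60)
rate = (28.6 − 20.0) / (113/60)

4.5664 L/hr


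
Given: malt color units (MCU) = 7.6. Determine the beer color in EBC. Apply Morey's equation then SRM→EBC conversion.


SRM = 1.4922·MCU^0.6859;  EBC = SRM·1.97
SRM = 1.4922·7.6^0.6859 = 5.9976
EBC = 5.9976·1.97

11.8153 EBC


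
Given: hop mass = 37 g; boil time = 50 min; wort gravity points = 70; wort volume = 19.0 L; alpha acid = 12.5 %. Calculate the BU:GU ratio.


U = 1.65·0.000125^(GP/1000)·(1−e^(−0.04t))/4.15;  IBU = (α/100)·m·U·1000/V;  BU:GU = IBU/GP
U = 1.65·0.000125^(70/1000)·(1−e^(−0.04·50))/4.15 = 0.1833
IBU = (12.5/100)·37·0.1833·1000/19.0 = 44.6093
BU:GU = 44.6093/70

0.6373


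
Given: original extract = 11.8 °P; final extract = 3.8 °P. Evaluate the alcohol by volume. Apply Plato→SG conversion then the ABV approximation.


SG = 259/(259 − P);  ABV = (OG − FG)·131.25
OG = 259/(259 − 11.8) = 1.0477
FG = 259/(259 − 3.8) = 1.0149
ABV = (1.0477 − 1.0149)·131.25

4.3108 % ABV


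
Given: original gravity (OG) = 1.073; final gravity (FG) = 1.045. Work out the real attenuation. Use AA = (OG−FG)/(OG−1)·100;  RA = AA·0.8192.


AA = (1.073 − 1.045)/(1.073 − 1)·100 = 38.3562
RA = 38.3562·0.8192

31.4214 %


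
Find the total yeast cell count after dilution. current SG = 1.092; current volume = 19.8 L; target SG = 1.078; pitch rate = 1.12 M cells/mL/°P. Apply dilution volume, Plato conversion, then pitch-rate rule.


V_w = V·((SG_c−1)/(SG_t−1)−1);  °P = 259 − 259/SG_t;  cells = rate·(V+V_w)·°P
V_w = 19.8·((1.092−1)/(1.078−1)−1) = 3.5538
V_final = 19.8 + 3.5538 = 23.3538
°P = 259 − 259/1.078 = 18.7403
cells = 1.12·23.3538·18.7403

490.1760 billion cells


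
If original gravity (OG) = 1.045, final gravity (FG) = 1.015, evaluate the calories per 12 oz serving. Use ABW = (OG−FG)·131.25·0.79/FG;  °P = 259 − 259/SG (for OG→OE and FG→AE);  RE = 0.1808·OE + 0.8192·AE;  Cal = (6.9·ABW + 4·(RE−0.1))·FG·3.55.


ABW = (1.045 − 1.015)·131.25·0.79/1.015 = 3.0647
OE = 259 − 259/1.045 = 11.1531 °P
AE = 259 − 259/1.015 = 3.8276 °P
RE = 0.1808·11.1531 + 0.8192·3.8276 = 5.1520 °P
Cal = (6.9·3.0647 + 4·(5.1520−0.1))·1.015·3.55

149.0098 kcal


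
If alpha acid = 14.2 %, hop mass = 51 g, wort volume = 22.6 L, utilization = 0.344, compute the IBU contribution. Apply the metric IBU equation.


IBU = (α/100)·mass·U·1000 / V
IBU = (14.2/100)·51·0.344·1000 / 22.6

110.2322 IBU


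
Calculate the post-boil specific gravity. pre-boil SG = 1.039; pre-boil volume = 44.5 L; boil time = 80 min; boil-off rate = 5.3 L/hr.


V_post = V_pre − rate·(t/60);  SG_post = 1 + (SG_pre−1)·V_pre/V_post
V_post = 44.5 − 5.3·(80/60) = 37.4333
SG_post = 1 + (1.039 − 1)·44.5/37.4333

1.0464


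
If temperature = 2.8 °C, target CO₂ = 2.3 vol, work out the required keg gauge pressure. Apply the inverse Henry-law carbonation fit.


psi = vols/(0.01821 + 0.09011·e^(−0.04·T)) − 14.695
psi = 2.3/(0.01821 + 0.09011·e^(−0.04·2.8)) − 14.695

8.5909 psi


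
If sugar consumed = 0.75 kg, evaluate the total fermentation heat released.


Q = m_sugar · 590 kJ/kg
Q = 0.75 · 590

442.5000 kJ


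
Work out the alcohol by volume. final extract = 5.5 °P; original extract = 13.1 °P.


SG = 259/(259 − P);  ABV = (OG − FG)·131.25
OG = 259/(259 − 13.1) = 1.0533
FG = 259/(259 − 5.5) = 1.0217
ABV = (1.0533 − 1.0217)·131.25

4.1445 % ABV


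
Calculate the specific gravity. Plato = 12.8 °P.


SG = 259/(259 − P)
SG = 259/(259 − 12.8)

1.0520


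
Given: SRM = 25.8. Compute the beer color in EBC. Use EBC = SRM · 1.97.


EBC = 25.8 · 1.97

50.8260 EBC


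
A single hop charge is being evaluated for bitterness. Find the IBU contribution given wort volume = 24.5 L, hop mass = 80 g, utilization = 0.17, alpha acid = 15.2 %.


IBU = (α/100)·mass·U·1000 / V
IBU = (15.2/100)·80·0.17·1000 / 24.5

84.3755 IBU


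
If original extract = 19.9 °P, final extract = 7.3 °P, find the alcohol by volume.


SG = 259/(259 − P);  ABV = (OG − FG)·131.25
OG = 259/(259 − 19.9) = 1.0832
FG = 259/(259 − 7.3) = 1.0290
ABV = (1.0832 − 1.0290)·131.25

7.1172 % ABV


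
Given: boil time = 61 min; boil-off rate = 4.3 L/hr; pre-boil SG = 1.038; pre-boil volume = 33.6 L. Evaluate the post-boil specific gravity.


V_post = V_pre − rate·(t/60);  SG_post = 1 + (SG_pre−1)·V_pre/V_post
V_post = 33.6 − 4.3·(61/60) = 29.2283
SG_post = 1 + (1.038 − 1)·33.6/29.2283

1.0437


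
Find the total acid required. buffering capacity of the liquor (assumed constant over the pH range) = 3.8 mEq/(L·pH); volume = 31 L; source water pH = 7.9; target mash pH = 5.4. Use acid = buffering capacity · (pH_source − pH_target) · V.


acid = 3.8 · (7.9 − 5.4) · 31

294.5000 mEq


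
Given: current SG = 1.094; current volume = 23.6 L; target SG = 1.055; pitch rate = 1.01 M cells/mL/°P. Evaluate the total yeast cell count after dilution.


V_w = V·((SG_c−1)/(SG_t−1)−1);  °P = 259 − 259/SG_t;  cells = rate·(V+V_w)·°P
V_w = 23.6·((1.094−1)/(1.055−1)−1) = 16.7345
V_final = 23.6 + 16.7345 = 40.3345
°P = 259 − 259/1.055 = 13.5024
cells = 1.01·40.3345·13.5024

550.0581 billion cells


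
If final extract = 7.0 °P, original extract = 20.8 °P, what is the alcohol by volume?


SG = 259/(259 − P);  ABV = (OG − FG)·131.25
OG = 259/(259 − 20.8) = 1.0873
FG = 259/(259 − 7.0) = 1.0278
ABV = (1.0873 − 1.0278)·131.25

7.8151 % ABV


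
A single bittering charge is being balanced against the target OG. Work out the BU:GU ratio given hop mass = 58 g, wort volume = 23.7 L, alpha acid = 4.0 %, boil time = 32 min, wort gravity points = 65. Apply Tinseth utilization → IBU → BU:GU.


U = 1.65·0.000125^(GP/1000)·(1−e^(−0.04t))/4.15;  IBU = (α/100)·m·U·1000/V;  BU:GU = IBU/GP
U = 1.65·0.000125^(65/1000)·(1−e^(−0.04·32))/4.15 = 0.1600
IBU = (4.0/100)·58·0.1600·1000/23.7 = 15.6671
BU:GU = 15.6671/65

0.2410


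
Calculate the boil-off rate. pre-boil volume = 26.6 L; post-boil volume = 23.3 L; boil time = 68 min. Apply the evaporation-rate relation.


rate = (V_pre − V_post) / (t_min/60)
rate = (26.6 − 23.3) / (68/60)

2.9118 L/hr


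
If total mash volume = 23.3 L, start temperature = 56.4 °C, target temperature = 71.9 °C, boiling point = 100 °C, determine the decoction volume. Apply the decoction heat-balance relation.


V_dec = V_total·(T_target − T_start)/(T_boil − T_start)
V_dec = 23.3·(71.9 − 56.4)/(100 − 56.4)

8.2833 L


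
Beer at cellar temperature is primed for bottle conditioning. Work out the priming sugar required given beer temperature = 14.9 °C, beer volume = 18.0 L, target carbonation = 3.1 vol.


residual = 14.695·(0.01821 + 0.09011·e^(−0.04·T));  sugar = (target − residual)·4.0·V
residual = 14.695·(0.01821 + 0.09011·e^(−0.04·14.9)) = 0.9972
sugar = (3.1 − 0.9972)·4.0·18.0

151.3997 g


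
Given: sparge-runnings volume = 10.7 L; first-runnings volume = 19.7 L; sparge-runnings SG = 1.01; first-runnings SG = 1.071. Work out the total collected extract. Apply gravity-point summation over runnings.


total = Σ (SG_i − 1)·1000·V_i
first = (1.071 − 1)·1000·19.7 = 1398.7000
sparge = (1.01 − 1)·1000·10.7 = 107.0000
total = 1398.7000 + 107.0000

1505.7000 gravity·L


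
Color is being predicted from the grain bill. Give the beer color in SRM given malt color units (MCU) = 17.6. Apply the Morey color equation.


SRM = 1.4922 · MCU^0.6859
SRM = 1.4922 · 17.6^0.6859

10.6690 SRM


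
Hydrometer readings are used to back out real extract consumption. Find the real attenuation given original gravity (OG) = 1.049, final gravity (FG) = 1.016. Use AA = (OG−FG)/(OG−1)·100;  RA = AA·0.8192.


AA = (1.049 − 1.016)/(1.049 − 1)·100 = 67.3469
RA = 67.3469·0.8192

55.1706 %


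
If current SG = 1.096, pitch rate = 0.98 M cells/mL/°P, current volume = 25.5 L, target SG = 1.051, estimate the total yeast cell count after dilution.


V_w = V·((SG_c−1)/(SG_t−1)−1);  °P = 259 − 259/SG_t;  cells = rate·(V+V_w)·°P
V_w = 25.5·((1.096−1)/(1.051−1)−1) = 22.5000
V_final = 25.5 + 22.5000 = 48.0000
°P = 259 − 259/1.051 = 12.5680
cells = 0.98·48.0000·12.5680

591.2002 billion cells


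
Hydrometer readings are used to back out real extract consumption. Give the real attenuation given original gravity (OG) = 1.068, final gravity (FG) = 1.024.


AA = (OG−FG)/(OG−1)·100;  RA = AA·0.8192
AA = (1.068 − 1.024)/(1.068 − 1)·100 = 64.7059
RA = 64.7059·0.8192

53.0071 %


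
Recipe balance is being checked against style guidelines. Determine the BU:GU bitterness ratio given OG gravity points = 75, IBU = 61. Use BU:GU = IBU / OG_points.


BU:GU = 61 / 75

0.8133


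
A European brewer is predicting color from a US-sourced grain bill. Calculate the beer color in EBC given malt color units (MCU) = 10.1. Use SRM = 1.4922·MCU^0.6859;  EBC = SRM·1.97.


SRM = 1.4922·10.1^0.6859 = 7.2894
EBC = 7.2894·1.97

14.3601 EBC


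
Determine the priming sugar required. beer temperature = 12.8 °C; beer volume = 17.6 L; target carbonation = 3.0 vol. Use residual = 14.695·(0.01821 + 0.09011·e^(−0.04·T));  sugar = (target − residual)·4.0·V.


residual = 14.695·(0.01821 + 0.09011·e^(−0.04·12.8)) = 1.0612
sugar = (3.0 − 1.0612)·4.0·17.6

136.4941 g


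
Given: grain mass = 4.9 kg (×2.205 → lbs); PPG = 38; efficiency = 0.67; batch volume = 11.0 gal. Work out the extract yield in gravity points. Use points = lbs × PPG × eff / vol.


lbs = 4.9 × 2.205 = 10.8045
points = 10.8045 × 38 × 0.67 / 11.0

25.0075 points


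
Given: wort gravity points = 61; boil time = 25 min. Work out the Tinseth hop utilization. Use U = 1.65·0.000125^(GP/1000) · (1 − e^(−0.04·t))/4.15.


bigness = 1.65·0.000125^(61/1000) = 0.9537
boil_factor = (1 − e^(−0.04·25))/4.15 = 0.1523
U = 0.9537 · 0.1523

0.1453


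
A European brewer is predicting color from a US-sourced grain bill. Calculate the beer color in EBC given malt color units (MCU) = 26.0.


SRM = 1.4922·MCU^0.6859;  EBC = SRM·1.97
SRM = 1.4922·26.0^0.6859 = 13.9430
EBC = 13.9430·1.97

27.4678 EBC


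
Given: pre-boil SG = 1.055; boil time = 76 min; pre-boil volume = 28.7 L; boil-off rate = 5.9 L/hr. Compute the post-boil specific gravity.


V_post = V_pre − rate·(t/60);  SG_post = 1 + (SG_pre−1)·V_pre/V_post
V_post = 28.7 − 5.9·(76/60) = 21.2267
SG_post = 1 + (1.055 − 1)·28.7/21.2267

1.0744


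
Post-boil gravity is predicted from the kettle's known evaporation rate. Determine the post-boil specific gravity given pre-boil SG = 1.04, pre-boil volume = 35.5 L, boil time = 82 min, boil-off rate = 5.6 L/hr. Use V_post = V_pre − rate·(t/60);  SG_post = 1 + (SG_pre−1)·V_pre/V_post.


V_post = 35.5 − 5.6·(82/60) = 27.8467
SG_post = 1 + (1.04 − 1)·35.5/27.8467

1.0510


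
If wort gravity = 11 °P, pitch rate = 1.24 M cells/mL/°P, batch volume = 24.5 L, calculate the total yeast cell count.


cells (billions) = rate · V_L · °P
cells = 1.24 · 24.5 · 11

334.1800 billion cells


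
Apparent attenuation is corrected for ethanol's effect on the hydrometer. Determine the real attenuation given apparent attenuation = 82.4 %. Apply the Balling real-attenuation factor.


RA = AA · 0.8192
RA = 82.4 · 0.8192

67.5021 %


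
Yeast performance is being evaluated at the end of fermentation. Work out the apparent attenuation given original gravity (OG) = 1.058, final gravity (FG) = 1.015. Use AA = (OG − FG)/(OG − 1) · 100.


AA = (1.058 − 1.015)/(1.058 − 1) · 100

74.1379 %


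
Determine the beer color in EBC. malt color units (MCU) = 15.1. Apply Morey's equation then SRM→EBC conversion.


SRM = 1.4922·MCU^0.6859;  EBC = SRM·1.97
SRM = 1.4922·15.1^0.6859 = 9.6048
EBC = 9.6048·1.97

18.9214 EBC


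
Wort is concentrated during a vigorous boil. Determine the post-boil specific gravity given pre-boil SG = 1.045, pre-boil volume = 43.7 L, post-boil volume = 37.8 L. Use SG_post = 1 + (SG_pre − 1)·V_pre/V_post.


pts_pre = (1.045 − 1)·1000 = 45.0000
pts_post = 45.0000·43.7/37.8 = 52.0238
SG_post = 1 + 52.0238/1000

1.0520


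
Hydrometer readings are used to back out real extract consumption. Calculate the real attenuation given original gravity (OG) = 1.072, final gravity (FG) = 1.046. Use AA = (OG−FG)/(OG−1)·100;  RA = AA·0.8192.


AA = (1.072 − 1.046)/(1.072 − 1)·100 = 36.1111
RA = 36.1111·0.8192

29.5822 %


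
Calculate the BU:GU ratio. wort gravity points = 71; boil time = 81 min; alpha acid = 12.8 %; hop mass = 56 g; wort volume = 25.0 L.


U = 1.65·0.000125^(GP/1000)·(1−e^(−0.04t))/4.15;  IBU = (α/100)·m·U·1000/V;  BU:GU = IBU/GP
U = 1.65·0.000125^(71/1000)·(1−e^(−0.04·81))/4.15 = 0.2018
IBU = (12.8/100)·56·0.2018·1000/25.0 = 57.8660
BU:GU = 57.8660/71

0.8150


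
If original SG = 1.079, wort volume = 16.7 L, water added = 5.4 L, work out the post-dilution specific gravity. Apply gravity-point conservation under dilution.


SG_new = 1 + (SG_old − 1)·V_old/(V_old + V_water)
pts = (1.079 − 1)·1000·16.7/(16.7 + 5.4) = 59.6968
SG_new = 1 + 59.6968/1000

1.0597


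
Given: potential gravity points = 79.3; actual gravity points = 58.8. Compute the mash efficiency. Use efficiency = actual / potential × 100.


efficiency = 58.8 / 79.3 × 100

74.1488 %


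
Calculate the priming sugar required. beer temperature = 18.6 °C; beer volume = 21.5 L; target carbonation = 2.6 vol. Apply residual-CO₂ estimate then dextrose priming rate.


residual = 14.695·(0.01821 + 0.09011·e^(−0.04·T));  sugar = (target − residual)·4.0·V
residual = 14.695·(0.01821 + 0.09011·e^(−0.04·18.6)) = 0.8969
sugar = (2.6 − 0.8969)·4.0·21.5

146.4707 g


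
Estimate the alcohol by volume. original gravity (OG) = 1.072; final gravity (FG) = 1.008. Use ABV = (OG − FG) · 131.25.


ABV = (1.072 − 1.008) · 131.25

8.4000 % ABV


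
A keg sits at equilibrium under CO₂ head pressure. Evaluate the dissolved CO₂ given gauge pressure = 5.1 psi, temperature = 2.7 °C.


vols = (P + 14.695)·(0.01821 + 0.09011·e^(−0.04·T))
vols = (5.1 + 14.695)·(0.01821 + 0.09011·e^(−0.04·2.7))

1.9616 volumes


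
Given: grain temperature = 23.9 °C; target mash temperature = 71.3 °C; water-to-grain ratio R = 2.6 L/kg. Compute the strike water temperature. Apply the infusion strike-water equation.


T_strike = (0.41/R)·(T_mash − T_grain) + T_mash
T_strike = (0.41/2.6)·(71.3 − 23.9) + 71.3

78.7746 °C


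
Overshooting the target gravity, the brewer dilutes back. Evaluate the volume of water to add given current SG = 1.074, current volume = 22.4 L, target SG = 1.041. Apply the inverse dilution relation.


V_water = V·((SG_curr − 1)/(SG_target − 1) − 1)
V_water = 22.4·((1.074 − 1)/(1.041 − 1) − 1)

18.0293 L


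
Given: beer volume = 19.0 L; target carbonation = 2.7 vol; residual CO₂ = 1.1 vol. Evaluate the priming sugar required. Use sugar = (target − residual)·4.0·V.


sugar = (2.7 − 1.1)·4.0·19.0

121.6000 g


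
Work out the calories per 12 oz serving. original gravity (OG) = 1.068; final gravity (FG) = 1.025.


ABW = (OG−FG)·131.25·0.79/FG;  °P = 259 − 259/SG (for OG→OE and FG→AE);  RE = 0.1808·OE + 0.8192·AE;  Cal = (6.9·ABW + 4·(RE−0.1))·FG·3.55
ABW = (1.068 − 1.025)·131.25·0.79/1.025 = 4.3498
OE = 259 − 259/1.068 = 16.4906 °P
AE = 259 − 259/1.025 = 6.3171 °P
RE = 0.1808·16.4906 + 0.8192·6.3171 = 8.1565 °P
Cal = (6.9·4.3498 + 4·(8.1565−0.1))·1.025·3.55

226.4742 kcal


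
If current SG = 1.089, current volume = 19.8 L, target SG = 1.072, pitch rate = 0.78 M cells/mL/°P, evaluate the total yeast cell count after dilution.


V_w = V·((SG_c−1)/(SG_t−1)−1);  °P = 259 − 259/SG_t;  cells = rate·(V+V_w)·°P
V_w = 19.8·((1.089−1)/(1.072−1)−1) = 4.6750
V_final = 19.8 + 4.6750 = 24.4750
°P = 259 − 259/1.072 = 17.3955
cells = 0.78·24.4750·17.3955

332.0892 billion cells


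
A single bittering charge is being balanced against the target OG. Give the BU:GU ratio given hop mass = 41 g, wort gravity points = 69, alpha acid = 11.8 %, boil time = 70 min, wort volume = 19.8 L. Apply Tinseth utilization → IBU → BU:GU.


U = 1.65·0.000125^(GP/1000)·(1−e^(−0.04t))/4.15;  IBU = (α/100)·m·U·1000/V;  BU:GU = IBU/GP
U = 1.65·0.000125^(69/1000)·(1−e^(−0.04·70))/4.15 = 0.2009
IBU = (11.8/100)·41·0.2009·1000/19.8 = 49.0769
BU:GU = 49.0769/69

0.7113


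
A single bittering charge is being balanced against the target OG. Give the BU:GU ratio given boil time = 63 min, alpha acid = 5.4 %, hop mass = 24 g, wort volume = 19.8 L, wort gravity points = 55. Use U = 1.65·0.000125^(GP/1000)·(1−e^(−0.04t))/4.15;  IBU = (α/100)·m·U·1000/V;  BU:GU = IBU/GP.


U = 1.65·0.000125^(55/1000)·(1−e^(−0.04·63))/4.15 = 0.2230
IBU = (5.4/100)·24·0.2230·1000/19.8 = 14.5974
BU:GU = 14.5974/55

0.2654


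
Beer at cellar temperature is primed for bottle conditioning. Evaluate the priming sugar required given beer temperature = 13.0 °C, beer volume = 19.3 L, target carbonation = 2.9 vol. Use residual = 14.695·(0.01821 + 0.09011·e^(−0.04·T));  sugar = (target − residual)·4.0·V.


residual = 14.695·(0.01821 + 0.09011·e^(−0.04·13.0)) = 1.0548
sugar = (2.9 − 1.0548)·4.0·19.3

142.4463 g


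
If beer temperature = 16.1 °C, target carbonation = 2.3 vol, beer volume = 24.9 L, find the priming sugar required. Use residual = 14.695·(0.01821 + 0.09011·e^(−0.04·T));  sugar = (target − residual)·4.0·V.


residual = 14.695·(0.01821 + 0.09011·e^(−0.04·16.1)) = 0.9630
sugar = (2.3 − 0.9630)·4.0·24.9

133.1621 g


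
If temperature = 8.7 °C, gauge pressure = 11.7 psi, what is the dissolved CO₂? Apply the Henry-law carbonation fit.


vols = (P + 14.695)·(0.01821 + 0.09011·e^(−0.04·T))
vols = (11.7 + 14.695)·(0.01821 + 0.09011·e^(−0.04·8.7))

2.1601 volumes


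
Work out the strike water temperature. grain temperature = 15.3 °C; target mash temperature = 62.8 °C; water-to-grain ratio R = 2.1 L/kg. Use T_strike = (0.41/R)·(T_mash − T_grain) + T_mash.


T_strike = (0.41/2.1)·(62.8 − 15.3) + 62.8

72.0738 °C


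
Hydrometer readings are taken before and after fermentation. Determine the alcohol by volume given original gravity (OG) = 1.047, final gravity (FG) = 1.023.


ABV = (OG − FG) · 131.25
ABV = (1.047 − 1.023) · 131.25

3.1500 % ABV


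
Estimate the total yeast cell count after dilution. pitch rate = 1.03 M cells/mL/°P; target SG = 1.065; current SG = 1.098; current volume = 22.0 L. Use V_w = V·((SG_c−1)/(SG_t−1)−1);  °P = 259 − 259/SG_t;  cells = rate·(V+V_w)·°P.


V_w = 22.0·((1.098−1)/(1.065−1)−1) = 11.1692
V_final = 22.0 + 11.1692 = 33.1692
°P = 259 − 259/1.065 = 15.8075
cells = 1.03·33.1692·15.8075

540.0527 billion cells


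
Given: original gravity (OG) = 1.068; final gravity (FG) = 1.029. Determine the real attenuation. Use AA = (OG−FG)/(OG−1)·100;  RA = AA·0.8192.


AA = (1.068 − 1.029)/(1.068 − 1)·100 = 57.3529
RA = 57.3529·0.8192

46.9835 %


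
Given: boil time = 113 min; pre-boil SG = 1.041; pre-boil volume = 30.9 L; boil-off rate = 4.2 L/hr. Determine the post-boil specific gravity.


V_post = V_pre − rate·(t/60);  SG_post = 1 + (SG_pre−1)·V_pre/V_post
V_post = 30.9 − 4.2·(113/60) = 22.9900
SG_post = 1 + (1.041 − 1)·30.9/22.9900

1.0551


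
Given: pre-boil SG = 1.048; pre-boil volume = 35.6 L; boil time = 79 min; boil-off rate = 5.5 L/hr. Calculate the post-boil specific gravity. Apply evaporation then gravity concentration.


V_post = V_pre − rate·(t/60);  SG_post = 1 + (SG_pre−1)·V_pre/V_post
V_post = 35.6 − 5.5·(79/60) = 28.3583
SG_post = 1 + (1.048 − 1)·35.6/28.3583

1.0603


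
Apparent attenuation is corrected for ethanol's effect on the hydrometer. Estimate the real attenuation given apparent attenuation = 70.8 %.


RA = AA · 0.8192
RA = 70.8 · 0.8192

57.9994 %


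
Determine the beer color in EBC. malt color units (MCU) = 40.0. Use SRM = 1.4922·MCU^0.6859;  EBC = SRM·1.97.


SRM = 1.4922·40.0^0.6859 = 18.7361
EBC = 18.7361·1.97

36.9102 EBC


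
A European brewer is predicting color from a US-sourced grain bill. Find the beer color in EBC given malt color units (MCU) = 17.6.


SRM = 1.4922·MCU^0.6859;  EBC = SRM·1.97
SRM = 1.4922·17.6^0.6859 = 10.6690
EBC = 10.6690·1.97

21.0180 EBC


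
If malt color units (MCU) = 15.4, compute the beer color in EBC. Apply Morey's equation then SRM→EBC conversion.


SRM = 1.4922·MCU^0.6859;  EBC = SRM·1.97
SRM = 1.4922·15.4^0.6859 = 9.7353
EBC = 9.7353·1.97

19.1785 EBC


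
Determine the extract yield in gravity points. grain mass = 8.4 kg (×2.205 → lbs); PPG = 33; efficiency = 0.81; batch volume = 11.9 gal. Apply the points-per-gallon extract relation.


points = lbs × PPG × eff / vol
lbs = 8.4 × 2.205 = 18.5220
points = 18.5220 × 33 × 0.81 / 11.9

41.6045 points


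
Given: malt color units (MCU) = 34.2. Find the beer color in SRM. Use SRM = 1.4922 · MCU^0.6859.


SRM = 1.4922 · 34.2^0.6859

16.8273 SRM


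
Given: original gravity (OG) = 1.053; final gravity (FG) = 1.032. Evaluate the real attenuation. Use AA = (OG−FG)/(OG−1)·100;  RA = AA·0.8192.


AA = (1.053 − 1.032)/(1.053 − 1)·100 = 39.6226
RA = 39.6226·0.8192

32.4589 %


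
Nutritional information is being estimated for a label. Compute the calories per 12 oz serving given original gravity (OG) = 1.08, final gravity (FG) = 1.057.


ABW = (OG−FG)·131.25·0.79/FG;  °P = 259 − 259/SG (for OG→OE and FG→AE);  RE = 0.1808·OE + 0.8192·AE;  Cal = (6.9·ABW + 4·(RE−0.1))·FG·3.55
ABW = (1.08 − 1.057)·131.25·0.79/1.057 = 2.2562
OE = 259 − 259/1.08 = 19.1852 °P
AE = 259 − 259/1.057 = 13.9669 °P
RE = 0.1808·19.1852 + 0.8192·13.9669 = 14.9104 °P
Cal = (6.9·2.2562 + 4·(14.9104−0.1))·1.057·3.55

280.7105 kcal


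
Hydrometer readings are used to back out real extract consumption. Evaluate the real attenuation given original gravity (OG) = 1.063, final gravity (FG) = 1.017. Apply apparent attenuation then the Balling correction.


AA = (OG−FG)/(OG−1)·100;  RA = AA·0.8192
AA = (1.063 − 1.017)/(1.063 − 1)·100 = 73.0159
RA = 73.0159·0.8192

59.8146 %


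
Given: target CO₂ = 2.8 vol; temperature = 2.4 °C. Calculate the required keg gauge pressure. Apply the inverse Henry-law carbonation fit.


psi = vols/(0.01821 + 0.09011·e^(−0.04·T)) − 14.695
psi = 2.8/(0.01821 + 0.09011·e^(−0.04·2.4)) − 14.695

13.2849 psi


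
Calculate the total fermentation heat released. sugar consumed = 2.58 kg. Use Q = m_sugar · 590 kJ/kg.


Q = 2.58 · 590

1522.2000 kJ


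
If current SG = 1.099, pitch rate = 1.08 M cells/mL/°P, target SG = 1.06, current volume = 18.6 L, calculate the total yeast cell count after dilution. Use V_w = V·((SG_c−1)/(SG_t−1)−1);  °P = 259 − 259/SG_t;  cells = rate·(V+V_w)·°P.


V_w = 18.6·((1.099−1)/(1.06−1)−1) = 12.0900
V_final = 18.6 + 12.0900 = 30.6900
°P = 259 − 259/1.06 = 14.6604
cells = 1.08·30.6900·14.6604

485.9211 billion cells


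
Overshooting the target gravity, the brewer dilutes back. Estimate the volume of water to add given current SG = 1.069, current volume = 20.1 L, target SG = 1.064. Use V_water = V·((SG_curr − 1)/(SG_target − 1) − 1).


V_water = 20.1·((1.069 − 1)/(1.064 − 1) − 1)

1.5703 L


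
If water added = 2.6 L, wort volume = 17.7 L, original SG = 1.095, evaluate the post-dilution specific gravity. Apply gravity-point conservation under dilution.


SG_new = 1 + (SG_old − 1)·V_old/(V_old + V_water)
pts = (1.095 − 1)·1000·17.7/(17.7 + 2.6) = 82.8325
SG_new = 1 + 82.8325/1000

1.0828


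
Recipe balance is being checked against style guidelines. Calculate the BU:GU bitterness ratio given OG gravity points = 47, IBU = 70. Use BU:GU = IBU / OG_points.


BU:GU = 70 / 47

1.4894


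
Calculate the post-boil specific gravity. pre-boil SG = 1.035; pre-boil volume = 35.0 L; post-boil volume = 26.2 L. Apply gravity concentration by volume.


SG_post = 1 + (SG_pre − 1)·V_pre/V_post
pts_pre = (1.035 − 1)·1000 = 35.0000
pts_post = 35.0000·35.0/26.2 = 46.7557
SG_post = 1 + 46.7557/1000

1.0468


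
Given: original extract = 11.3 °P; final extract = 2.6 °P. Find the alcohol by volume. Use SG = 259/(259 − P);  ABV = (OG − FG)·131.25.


OG = 259/(259 − 11.3) = 1.0456
FG = 259/(259 − 2.6) = 1.0101
ABV = (1.0456 − 1.0101)·131.25

4.6567 % ABV


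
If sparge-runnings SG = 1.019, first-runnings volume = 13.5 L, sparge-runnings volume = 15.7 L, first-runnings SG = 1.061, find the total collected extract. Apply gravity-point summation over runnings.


total = Σ (SG_i − 1)·1000·V_i
first = (1.061 − 1)·1000·13.5 = 823.5000
sparge = (1.019 − 1)·1000·15.7 = 298.3000
total = 823.5000 + 298.3000

1121.8000 gravity·L


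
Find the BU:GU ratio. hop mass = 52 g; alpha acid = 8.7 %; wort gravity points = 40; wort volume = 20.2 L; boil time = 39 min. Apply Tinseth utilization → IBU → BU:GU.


U = 1.65·0.000125^(GP/1000)·(1−e^(−0.04t))/4.15;  IBU = (α/100)·m·U·1000/V;  BU:GU = IBU/GP
U = 1.65·0.000125^(40/1000)·(1−e^(−0.04·39))/4.15 = 0.2192
IBU = (8.7/100)·52·0.2192·1000/20.2 = 49.0948
BU:GU = 49.0948/40

1.2274


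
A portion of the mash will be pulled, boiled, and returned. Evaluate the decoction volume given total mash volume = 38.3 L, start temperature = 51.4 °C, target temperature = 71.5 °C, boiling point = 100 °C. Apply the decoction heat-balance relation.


V_dec = V_total·(T_target − T_start)/(T_boil − T_start)
V_dec = 38.3·(71.5 − 51.4)/(100 − 51.4)

15.8401 L


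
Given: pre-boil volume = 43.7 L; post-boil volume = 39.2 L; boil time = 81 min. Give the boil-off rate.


rate = (V_pre − V_post) / (t_min/60)
rate = (43.7 − 39.2) / (81/60)

3.3333 L/hr
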